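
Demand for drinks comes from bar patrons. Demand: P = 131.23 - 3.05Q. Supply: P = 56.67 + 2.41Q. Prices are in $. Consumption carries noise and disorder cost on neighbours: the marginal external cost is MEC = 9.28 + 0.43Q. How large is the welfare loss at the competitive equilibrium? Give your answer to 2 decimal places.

Market equilibrium (private): 56.67 + 2.41Q = 131.23 - 3.05Q → Q_m = 13.6557.
Social marginal benefit = demand − MEC = 121.95 - 3.48Q.
Set SMB = MC: 121.95 - 3.48Q = 56.67 + 2.41Q → Q* = 11.0832.
The welfare-loss triangle has base |Q_m − Q*| and height MEC(Q_m) (the vertical gap between SMB and MC is zero at Q* and MEC at Q_m).
DWL = ½ × 2.5725 × 15.1519 = 19.4891.

DWL = $19.49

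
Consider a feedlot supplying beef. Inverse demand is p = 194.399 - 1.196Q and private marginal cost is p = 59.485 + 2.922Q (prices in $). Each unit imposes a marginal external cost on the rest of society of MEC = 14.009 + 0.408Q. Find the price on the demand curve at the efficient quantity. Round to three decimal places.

P = $162.450

Social marginal cost = private MC + MEC = 73.494 + 3.330Q.
Set SMC = demand: 73.494 + 3.330Q = 194.399 - 1.196Q → Q* = 26.7134.
Consumer price on the demand curve at Q*: 194.399 − 1.196×26.7134 = 162.4498.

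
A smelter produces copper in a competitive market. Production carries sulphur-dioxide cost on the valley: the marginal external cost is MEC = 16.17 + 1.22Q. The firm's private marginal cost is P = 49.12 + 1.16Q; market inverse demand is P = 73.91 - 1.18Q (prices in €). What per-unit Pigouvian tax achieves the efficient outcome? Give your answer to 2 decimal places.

Social marginal cost = private MC + MEC = 65.29 + 2.38Q.
Set SMC = demand: 65.29 + 2.38Q = 73.91 - 1.18Q → Q* = 2.4213.
The Pigouvian tax equals MEC at Q*: 16.17 + 1.22×2.4213 = 19.1240.

tax = €19.12 per unit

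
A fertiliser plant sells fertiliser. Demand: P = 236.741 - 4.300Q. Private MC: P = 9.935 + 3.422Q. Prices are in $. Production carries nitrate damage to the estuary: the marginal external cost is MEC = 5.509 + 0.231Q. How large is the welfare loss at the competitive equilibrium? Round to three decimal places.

DWL = $9.502

Market equilibrium (private): 9.935 + 3.422Q = 236.741 - 4.300Q → Q_m = 29.3714.
Social marginal cost = private MC + MEC = 15.444 + 3.653Q.
Set SMC = demand: 15.444 + 3.653Q = 236.741 - 4.300Q → Q* = 27.8256.
Between Q* and Q_m the wedge SMC − demand runs linearly from 0 to MEC(Q_m), so the loss is a triangle.
DWL = ½ × 1.5458 × 12.2938 = 9.5019.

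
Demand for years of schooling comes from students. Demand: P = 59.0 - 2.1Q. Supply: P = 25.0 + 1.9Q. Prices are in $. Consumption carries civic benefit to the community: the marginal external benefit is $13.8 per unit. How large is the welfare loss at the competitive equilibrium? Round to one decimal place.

DWL = $23.8

Market equilibrium (private): 25.0 + 1.9Q = 59.0 - 2.1Q → Q_m = 8.5000.
Social marginal benefit = demand + MEB = 72.8 - 2.1Q.
Set SMB = MC: 72.8 - 2.1Q = 25.0 + 1.9Q → Q* = 11.9500.
Between Q* and Q_m the wedge SMB − MC runs linearly from 0 to MEB(Q_m), so the loss is a triangle.
DWL = ½ × 3.4500 × 13.8000 = 23.8050.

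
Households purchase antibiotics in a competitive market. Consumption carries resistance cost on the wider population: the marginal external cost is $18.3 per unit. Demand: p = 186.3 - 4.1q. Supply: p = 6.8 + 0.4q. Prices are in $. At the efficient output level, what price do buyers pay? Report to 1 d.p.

P = $39.4

Social marginal benefit = demand − MEC = 168.0 - 4.1q.
Set SMB = MC: 168.0 - 4.1q = 6.8 + 0.4q → q* = 35.8222.
Consumer price on the demand curve at q*: 186.3 − 4.1×35.8222 = 39.4290.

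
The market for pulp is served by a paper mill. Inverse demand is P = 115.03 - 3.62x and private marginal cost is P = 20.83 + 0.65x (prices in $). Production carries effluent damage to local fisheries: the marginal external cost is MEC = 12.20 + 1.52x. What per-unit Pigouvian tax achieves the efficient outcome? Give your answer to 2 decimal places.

tax = $33.73 per unit

Social marginal cost = private MC + MEC = 33.03 + 2.17x.
Set SMC = demand: 33.03 + 2.17x = 115.03 - 3.62x → x* = 14.1623.
The Pigouvian tax equals MEC at x*: 12.20 + 1.52×14.1623 = 33.7267.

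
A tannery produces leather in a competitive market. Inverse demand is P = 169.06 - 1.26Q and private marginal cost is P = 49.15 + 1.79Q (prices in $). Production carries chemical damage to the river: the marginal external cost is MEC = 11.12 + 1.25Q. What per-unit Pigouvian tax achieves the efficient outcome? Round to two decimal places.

tax = $42.75 per unit

Social marginal cost = private MC + MEC = 60.27 + 3.04Q.
Set SMC = demand: 60.27 + 3.04Q = 169.06 - 1.26Q → Q* = 25.3000.
The Pigouvian tax equals MEC at Q*: 11.12 + 1.25×25.3000 = 42.7450.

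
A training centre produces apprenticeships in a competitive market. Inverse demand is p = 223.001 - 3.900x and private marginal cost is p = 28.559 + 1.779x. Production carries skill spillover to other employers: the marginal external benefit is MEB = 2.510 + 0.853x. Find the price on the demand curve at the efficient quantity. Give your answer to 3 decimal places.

P = 63.840

Social marginal cost = private MC − MEB = 26.049 + 0.926x.
Set SMC = demand: 26.049 + 0.926x = 223.001 - 3.900x → x* = 40.8106.
Consumer price on the demand curve at x*: 223.001 − 3.900×40.8106 = 63.8397.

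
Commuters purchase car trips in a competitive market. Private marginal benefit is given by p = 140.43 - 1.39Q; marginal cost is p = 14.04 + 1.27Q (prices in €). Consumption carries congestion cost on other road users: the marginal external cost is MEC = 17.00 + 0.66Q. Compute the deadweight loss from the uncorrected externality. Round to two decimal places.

Market equilibrium (private): 14.04 + 1.27Q = 140.43 - 1.39Q → Q_m = 47.5150.
Social marginal benefit = demand − MEC = 123.43 - 2.05Q.
Set SMB = MC: 123.43 - 2.05Q = 14.04 + 1.27Q → Q* = 32.9488.
Height of the DWL triangle at Q_m is MC(Q_m) − SMB(Q_m) = MEC(Q_m) = 48.3599.
DWL = ½ × 14.5662 × 48.3599 = 352.2100.

DWL = €352.21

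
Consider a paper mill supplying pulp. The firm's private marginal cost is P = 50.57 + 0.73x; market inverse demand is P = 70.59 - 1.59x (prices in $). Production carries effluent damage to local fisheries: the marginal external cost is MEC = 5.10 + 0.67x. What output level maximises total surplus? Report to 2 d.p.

x* = 4.99

Social marginal cost = private MC + MEC = 55.67 + 1.40x.
Set SMC = demand: 55.67 + 1.40x = 70.59 - 1.59x → x* = 4.9900.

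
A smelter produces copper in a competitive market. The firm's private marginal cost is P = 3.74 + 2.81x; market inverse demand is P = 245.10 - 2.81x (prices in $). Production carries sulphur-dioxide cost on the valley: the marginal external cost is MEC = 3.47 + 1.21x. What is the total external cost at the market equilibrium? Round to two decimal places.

Market equilibrium (private): 3.74 + 2.81x = 245.10 - 2.81x → x_m = 42.9466.
Total external cost = ∫₀^{x_m} (3.47 + 1.21x) dx = 3.47×42.9466 + ½×1.21×42.9466² = 1264.8930.

$1264.89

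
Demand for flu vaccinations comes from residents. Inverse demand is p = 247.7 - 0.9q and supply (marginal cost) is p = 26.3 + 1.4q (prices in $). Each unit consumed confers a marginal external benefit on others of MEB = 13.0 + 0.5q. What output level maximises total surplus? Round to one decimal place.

Social marginal benefit = demand + MEB = 260.7 - 0.4q.
Set SMB = MC: 260.7 - 0.4q = 26.3 + 1.4q → q* = 130.2222.

q* = 130.2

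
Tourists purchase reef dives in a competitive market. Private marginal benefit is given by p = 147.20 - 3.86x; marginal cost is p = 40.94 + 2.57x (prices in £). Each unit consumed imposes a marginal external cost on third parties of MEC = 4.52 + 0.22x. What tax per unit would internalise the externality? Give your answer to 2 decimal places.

tax = £7.89 per unit

Social marginal benefit = demand − MEC = 142.68 - 4.08x.
Set SMB = MC: 142.68 - 4.08x = 40.94 + 2.57x → x* = 15.2992.
The Pigouvian tax equals MEC at x*: 4.52 + 0.22×15.2992 = 7.8858.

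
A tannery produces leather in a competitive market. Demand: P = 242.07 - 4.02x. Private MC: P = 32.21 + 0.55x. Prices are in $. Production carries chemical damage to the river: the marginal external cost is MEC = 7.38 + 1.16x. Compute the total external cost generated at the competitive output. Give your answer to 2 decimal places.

Market equilibrium (private): 32.21 + 0.55x = 242.07 - 4.02x → x_m = 45.9212.
Total external cost = ∫₀^{x_m} (7.38 + 1.16x) dx = 7.38×45.9212 + ½×1.16×45.9212² = 1561.9773.

$1561.98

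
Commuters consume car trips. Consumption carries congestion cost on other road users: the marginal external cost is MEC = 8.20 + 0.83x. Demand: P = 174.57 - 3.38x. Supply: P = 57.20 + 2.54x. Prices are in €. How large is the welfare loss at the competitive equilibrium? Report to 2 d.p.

Market equilibrium (private): 57.20 + 2.54x = 174.57 - 3.38x → x_m = 19.8260.
Social marginal benefit = demand − MEC = 166.37 - 4.21x.
Set SMB = MC: 166.37 - 4.21x = 57.20 + 2.54x → x* = 16.1733.
Between x* and x_m the wedge MC − SMB runs linearly from 0 to MEC(x_m), so the loss is a triangle.
DWL = ½ × 3.6527 × 24.6556 = 45.0298.

DWL = €45.03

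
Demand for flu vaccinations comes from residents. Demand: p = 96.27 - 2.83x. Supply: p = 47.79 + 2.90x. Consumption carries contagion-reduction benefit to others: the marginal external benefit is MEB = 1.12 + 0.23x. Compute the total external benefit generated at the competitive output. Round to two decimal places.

Market equilibrium (private): 47.79 + 2.90x = 96.27 - 2.83x → x_m = 8.4607.
Total external benefit = ∫₀^{x_m} (1.12 + 0.23x) dx = 1.12×8.4607 + ½×0.23×8.4607² = 17.7081.

17.71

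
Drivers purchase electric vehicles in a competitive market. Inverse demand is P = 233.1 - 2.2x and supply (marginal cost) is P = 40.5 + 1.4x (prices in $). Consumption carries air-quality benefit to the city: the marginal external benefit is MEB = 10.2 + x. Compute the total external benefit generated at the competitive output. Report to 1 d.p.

Market equilibrium (private): 40.5 + 1.4x = 233.1 - 2.2x → x_m = 53.5000.
Total external benefit = ∫₀^{x_m} (10.2 + 1.0x) dx = 10.2×53.5000 + ½×1.0×53.5000² = 1976.8250.

$1976.8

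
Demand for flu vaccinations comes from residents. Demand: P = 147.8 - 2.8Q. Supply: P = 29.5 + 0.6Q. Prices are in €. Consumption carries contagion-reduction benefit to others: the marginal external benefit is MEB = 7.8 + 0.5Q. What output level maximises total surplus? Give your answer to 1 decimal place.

Q* = 43.5

Social marginal benefit = demand + MEB = 155.6 - 2.3Q.
Set SMB = MC: 155.6 - 2.3Q = 29.5 + 0.6Q → Q* = 43.4828.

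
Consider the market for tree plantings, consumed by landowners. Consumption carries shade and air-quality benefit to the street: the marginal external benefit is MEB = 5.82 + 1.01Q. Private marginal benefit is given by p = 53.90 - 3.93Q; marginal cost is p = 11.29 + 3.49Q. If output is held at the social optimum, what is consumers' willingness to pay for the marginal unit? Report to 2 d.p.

P = 24.21

Social marginal benefit = demand + MEB = 59.72 - 2.92Q.
Set SMB = MC: 59.72 - 2.92Q = 11.29 + 3.49Q → Q* = 7.5554.
Consumer price on the demand curve at Q*: 53.90 − 3.93×7.5554 = 24.2073.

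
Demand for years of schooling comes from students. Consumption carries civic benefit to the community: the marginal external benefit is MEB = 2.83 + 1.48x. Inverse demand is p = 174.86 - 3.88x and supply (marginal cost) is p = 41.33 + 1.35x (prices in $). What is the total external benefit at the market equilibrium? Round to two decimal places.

$554.63

Market equilibrium (private): 41.33 + 1.35x = 174.86 - 3.88x → x_m = 25.5315.
Total external benefit = ∫₀^{x_m} (2.83 + 1.48x) dx = 2.83×25.5315 + ½×1.48×25.5315² = 554.6287.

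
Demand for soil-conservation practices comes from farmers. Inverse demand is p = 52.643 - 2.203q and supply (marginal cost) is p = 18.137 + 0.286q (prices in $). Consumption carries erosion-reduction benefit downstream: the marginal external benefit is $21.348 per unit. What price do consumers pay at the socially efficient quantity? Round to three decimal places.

P = $3.207

Social marginal benefit = demand + MEB = 73.991 - 2.203q.
Set SMB = MC: 73.991 - 2.203q = 18.137 + 0.286q → q* = 22.4403.
Consumer price on the demand curve at q*: 52.643 − 2.203×22.4403 = 3.2070.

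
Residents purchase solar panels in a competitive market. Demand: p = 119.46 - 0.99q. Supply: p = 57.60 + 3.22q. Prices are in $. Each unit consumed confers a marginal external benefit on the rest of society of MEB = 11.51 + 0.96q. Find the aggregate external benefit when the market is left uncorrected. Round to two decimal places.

Market equilibrium (private): 57.60 + 3.22q = 119.46 - 0.99q → q_m = 14.6936.
Total external benefit = ∫₀^{q_m} (11.51 + 0.96q) dq = 11.51×14.6936 + ½×0.96×14.6936² = 272.7562.

$272.76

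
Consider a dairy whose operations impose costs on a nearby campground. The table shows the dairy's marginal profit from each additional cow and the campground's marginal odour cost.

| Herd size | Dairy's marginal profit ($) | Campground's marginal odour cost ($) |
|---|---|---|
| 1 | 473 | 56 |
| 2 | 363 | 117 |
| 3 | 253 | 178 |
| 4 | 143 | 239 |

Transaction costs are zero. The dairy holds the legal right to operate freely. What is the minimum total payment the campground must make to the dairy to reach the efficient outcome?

Left alone the dairy would choose level 4 (marginal profit stays positive).
Efficient level: k* = 3 (marginal profit ≥ marginal odour cost through 3).
The campground must at least cover the dairy's forgone profit from cutting 4→3: 143 = 143.

$143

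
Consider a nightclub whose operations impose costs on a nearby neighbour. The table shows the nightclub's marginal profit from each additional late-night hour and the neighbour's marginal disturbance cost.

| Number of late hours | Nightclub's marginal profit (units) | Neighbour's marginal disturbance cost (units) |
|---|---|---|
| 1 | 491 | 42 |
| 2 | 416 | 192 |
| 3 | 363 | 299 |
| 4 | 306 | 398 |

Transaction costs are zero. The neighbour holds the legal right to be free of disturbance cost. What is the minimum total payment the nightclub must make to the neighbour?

533

Efficient level: marginal profit ≥ marginal disturbance cost through level 3, so k* = 3.
With the neighbour holding the right, the nightclub must at least compensate total damage at k*: 42 + 192 + 299 = 533.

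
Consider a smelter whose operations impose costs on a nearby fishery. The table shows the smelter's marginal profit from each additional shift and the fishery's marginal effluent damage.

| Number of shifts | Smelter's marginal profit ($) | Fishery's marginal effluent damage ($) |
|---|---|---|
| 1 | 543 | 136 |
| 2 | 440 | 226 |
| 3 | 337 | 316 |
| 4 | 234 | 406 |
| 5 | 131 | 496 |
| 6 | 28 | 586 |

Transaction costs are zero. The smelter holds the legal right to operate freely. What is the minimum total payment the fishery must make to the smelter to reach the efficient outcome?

$393

Left alone the smelter would choose level 6 (marginal profit stays positive).
Efficient level: k* = 3 (marginal profit ≥ marginal effluent damage through 3).
The fishery must at least cover the smelter's forgone profit from cutting 6→3: 234 + 131 + 28 = 393.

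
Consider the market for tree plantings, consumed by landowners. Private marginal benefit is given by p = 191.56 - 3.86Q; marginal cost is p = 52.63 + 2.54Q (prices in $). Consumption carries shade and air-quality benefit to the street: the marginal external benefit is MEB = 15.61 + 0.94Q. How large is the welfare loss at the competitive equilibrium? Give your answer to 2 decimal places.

DWL = $118.78

Market equilibrium (private): 52.63 + 2.54Q = 191.56 - 3.86Q → Q_m = 21.7078.
Social marginal benefit = demand + MEB = 207.17 - 2.92Q.
Set SMB = MC: 207.17 - 2.92Q = 52.63 + 2.54Q → Q* = 28.3040.
The loss is the area between SMB and MC from Q* to Q_m; with linear curves that's a triangle of height MEB(Q_m).
DWL = ½ × 6.5962 × 36.0153 = 118.7821.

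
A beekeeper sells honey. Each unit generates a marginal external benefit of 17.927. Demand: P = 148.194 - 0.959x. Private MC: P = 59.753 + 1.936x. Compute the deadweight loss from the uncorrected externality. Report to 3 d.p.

DWL = 55.506

Market equilibrium (private): 59.753 + 1.936x = 148.194 - 0.959x → x_m = 30.5496.
Social marginal cost = private MC − MEB = 41.826 + 1.936x.
Set SMC = demand: 41.826 + 1.936x = 148.194 - 0.959x → x* = 36.7420.
The loss is the area between SMC and demand from x* to x_m; with linear curves that's a triangle of height MEB(x_m).
DWL = ½ × 6.1924 × 17.9270 = 55.5056.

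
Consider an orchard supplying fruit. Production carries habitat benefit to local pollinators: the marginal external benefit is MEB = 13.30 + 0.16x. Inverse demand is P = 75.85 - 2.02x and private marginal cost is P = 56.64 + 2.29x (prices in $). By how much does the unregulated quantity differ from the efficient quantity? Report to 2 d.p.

3.38 units

Market equilibrium (private): 56.64 + 2.29x = 75.85 - 2.02x → x_m = 4.4571.
Social marginal cost = private MC − MEB = 43.34 + 2.13x.
Set SMC = demand: 43.34 + 2.13x = 75.85 - 2.02x → x* = 7.8337.
Gap = |4.4571 − 7.8337| = 3.3766.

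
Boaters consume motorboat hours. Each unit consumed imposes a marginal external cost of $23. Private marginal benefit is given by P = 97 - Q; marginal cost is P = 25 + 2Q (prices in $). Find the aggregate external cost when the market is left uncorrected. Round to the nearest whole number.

$552

Market equilibrium (private): 25 + 2Q = 97 - Q → Q_m = 24.0000.
Total external cost = MEC × Q_m = 23 × 24.0000 = 552.0000.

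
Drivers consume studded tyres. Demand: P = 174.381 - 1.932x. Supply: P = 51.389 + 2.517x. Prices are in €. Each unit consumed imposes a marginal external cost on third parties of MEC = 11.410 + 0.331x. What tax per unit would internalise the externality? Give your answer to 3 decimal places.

tax = €19.137 per unit

Social marginal benefit = demand − MEC = 162.971 - 2.263x.
Set SMB = MC: 162.971 - 2.263x = 51.389 + 2.517x → x* = 23.3435.
The Pigouvian tax equals MEC at x*: 11.410 + 0.331×23.3435 = 19.1367.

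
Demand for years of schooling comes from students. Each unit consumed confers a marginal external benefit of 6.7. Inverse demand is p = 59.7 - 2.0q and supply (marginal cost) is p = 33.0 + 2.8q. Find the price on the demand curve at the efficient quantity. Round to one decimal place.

P = 45.8

Social marginal benefit = demand + MEB = 66.4 - 2.0q.
Set SMB = MC: 66.4 - 2.0q = 33.0 + 2.8q → q* = 6.9583.
Consumer price on the demand curve at q*: 59.7 − 2.0×6.9583 = 45.7834.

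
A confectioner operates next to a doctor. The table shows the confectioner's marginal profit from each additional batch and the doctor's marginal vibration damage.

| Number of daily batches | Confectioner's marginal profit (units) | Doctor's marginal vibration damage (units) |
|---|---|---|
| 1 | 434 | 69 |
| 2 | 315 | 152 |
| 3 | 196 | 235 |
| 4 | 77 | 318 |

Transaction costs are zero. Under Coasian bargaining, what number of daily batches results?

2

Bargaining reaches the level where marginal profit last exceeds marginal vibration damage.
That holds through level 2 (315 ≥ 152) but not at 3 (196 < 235).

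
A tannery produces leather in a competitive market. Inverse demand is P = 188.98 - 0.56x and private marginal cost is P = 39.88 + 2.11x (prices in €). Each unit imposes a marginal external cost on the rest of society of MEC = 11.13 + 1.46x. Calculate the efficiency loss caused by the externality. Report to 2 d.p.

Market equilibrium (private): 39.88 + 2.11x = 188.98 - 0.56x → x_m = 55.8427.
Social marginal cost = private MC + MEC = 51.01 + 3.57x.
Set SMC = demand: 51.01 + 3.57x = 188.98 - 0.56x → x* = 33.4068.
Between x* and x_m the wedge SMC − demand runs linearly from 0 to MEC(x_m), so the loss is a triangle.
DWL = ½ × 22.4359 × 92.6603 = 1039.4586.

DWL = €1039.46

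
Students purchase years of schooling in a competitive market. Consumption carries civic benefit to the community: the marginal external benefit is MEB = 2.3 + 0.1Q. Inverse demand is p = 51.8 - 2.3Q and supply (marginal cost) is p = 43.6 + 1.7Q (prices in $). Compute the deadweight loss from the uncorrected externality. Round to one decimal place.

DWL = $0.8

Market equilibrium (private): 43.6 + 1.7Q = 51.8 - 2.3Q → Q_m = 2.0500.
Social marginal benefit = demand + MEB = 54.1 - 2.2Q.
Set SMB = MC: 54.1 - 2.2Q = 43.6 + 1.7Q → Q* = 2.6923.
The loss is the area between SMB and MC from Q* to Q_m; with linear curves that's a triangle of height MEB(Q_m).
DWL = ½ × 0.6423 × 2.5050 = 0.8045.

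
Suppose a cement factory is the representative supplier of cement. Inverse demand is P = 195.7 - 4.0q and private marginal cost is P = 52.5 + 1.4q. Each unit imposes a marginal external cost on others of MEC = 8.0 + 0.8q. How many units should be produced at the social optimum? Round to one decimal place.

q* = 21.8

Social marginal cost = private MC + MEC = 60.5 + 2.2q.
Set SMC = demand: 60.5 + 2.2q = 195.7 - 4.0q → q* = 21.8065.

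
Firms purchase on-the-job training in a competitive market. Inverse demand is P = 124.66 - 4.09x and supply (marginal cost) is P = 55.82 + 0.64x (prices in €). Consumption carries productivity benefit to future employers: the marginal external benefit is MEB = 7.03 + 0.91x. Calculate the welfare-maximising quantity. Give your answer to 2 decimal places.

x* = 19.86

Social marginal benefit = demand + MEB = 131.69 - 3.18x.
Set SMB = MC: 131.69 - 3.18x = 55.82 + 0.64x → x* = 19.8613.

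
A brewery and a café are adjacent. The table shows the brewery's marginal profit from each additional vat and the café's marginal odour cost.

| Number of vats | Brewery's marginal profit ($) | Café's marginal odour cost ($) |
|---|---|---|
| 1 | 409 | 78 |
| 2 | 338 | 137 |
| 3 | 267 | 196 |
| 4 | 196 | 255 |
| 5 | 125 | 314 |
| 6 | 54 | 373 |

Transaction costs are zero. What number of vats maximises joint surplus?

3

Bargaining reaches the level where marginal profit last exceeds marginal odour cost.
That holds through level 3 (267 ≥ 196) but not at 4 (196 < 255).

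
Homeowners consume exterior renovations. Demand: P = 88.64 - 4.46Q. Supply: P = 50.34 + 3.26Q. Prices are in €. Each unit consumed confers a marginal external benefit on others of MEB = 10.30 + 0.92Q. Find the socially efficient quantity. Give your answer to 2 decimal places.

Q* = 7.15

Social marginal benefit = demand + MEB = 98.94 - 3.54Q.
Set SMB = MC: 98.94 - 3.54Q = 50.34 + 3.26Q → Q* = 7.1471.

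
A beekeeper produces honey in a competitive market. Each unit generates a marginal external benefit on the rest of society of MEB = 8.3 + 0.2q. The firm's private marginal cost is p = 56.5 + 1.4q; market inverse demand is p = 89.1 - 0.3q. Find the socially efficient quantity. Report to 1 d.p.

q* = 27.3

Social marginal cost = private MC − MEB = 48.2 + 1.2q.
Set SMC = demand: 48.2 + 1.2q = 89.1 - 0.3q → q* = 27.2667.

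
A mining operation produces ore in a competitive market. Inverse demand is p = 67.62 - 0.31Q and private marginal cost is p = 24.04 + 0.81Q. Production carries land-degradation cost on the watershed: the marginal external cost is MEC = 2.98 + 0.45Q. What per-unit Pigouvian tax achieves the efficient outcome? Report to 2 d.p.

Social marginal cost = private MC + MEC = 27.02 + 1.26Q.
Set SMC = demand: 27.02 + 1.26Q = 67.62 - 0.31Q → Q* = 25.8599.
The Pigouvian tax equals MEC at Q*: 2.98 + 0.45×25.8599 = 14.6170.

tax = 14.62 per unit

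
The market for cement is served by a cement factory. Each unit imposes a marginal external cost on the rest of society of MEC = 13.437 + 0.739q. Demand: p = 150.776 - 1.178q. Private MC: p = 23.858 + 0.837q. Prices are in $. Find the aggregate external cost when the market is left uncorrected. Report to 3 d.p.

$2312.273

Market equilibrium (private): 23.858 + 0.837q = 150.776 - 1.178q → q_m = 62.9866.
Total external cost = ∫₀^{q_m} (13.437 + 0.739q) dq = 13.437×62.9866 + ½×0.739×62.9866² = 2312.2726.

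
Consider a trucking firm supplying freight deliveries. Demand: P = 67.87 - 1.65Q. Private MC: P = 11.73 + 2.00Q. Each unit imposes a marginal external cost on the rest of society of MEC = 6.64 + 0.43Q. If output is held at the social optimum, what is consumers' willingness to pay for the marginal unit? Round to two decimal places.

P = 47.85

Social marginal cost = private MC + MEC = 18.37 + 2.43Q.
Set SMC = demand: 18.37 + 2.43Q = 67.87 - 1.65Q → Q* = 12.1324.
Consumer price on the demand curve at Q*: 67.87 − 1.65×12.1324 = 47.8515.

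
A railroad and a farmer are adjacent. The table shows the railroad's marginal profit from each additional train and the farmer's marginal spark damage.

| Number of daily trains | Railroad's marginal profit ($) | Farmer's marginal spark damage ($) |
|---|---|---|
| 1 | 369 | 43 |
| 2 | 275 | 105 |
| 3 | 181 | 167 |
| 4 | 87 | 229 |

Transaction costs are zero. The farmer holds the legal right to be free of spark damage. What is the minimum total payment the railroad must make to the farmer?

$315

Efficient level: marginal profit ≥ marginal spark damage through level 3, so k* = 3.
With the farmer holding the right, the railroad must at least compensate total damage at k*: 43 + 105 + 167 = 315.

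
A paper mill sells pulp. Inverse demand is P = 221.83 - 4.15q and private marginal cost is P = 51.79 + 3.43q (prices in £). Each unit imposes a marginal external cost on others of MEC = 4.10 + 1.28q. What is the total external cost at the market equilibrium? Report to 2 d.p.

Market equilibrium (private): 51.79 + 3.43q = 221.83 - 4.15q → q_m = 22.4327.
Total external cost = ∫₀^{q_m} (4.10 + 1.28q) dq = 4.10×22.4327 + ½×1.28×22.4327² = 414.0387.

£414.04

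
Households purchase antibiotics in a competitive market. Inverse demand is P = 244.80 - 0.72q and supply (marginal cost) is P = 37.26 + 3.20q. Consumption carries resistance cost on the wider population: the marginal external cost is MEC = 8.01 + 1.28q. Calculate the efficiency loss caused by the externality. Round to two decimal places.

DWL = 552.15

Market equilibrium (private): 37.26 + 3.20q = 244.80 - 0.72q → q_m = 52.9439.
Social marginal benefit = demand − MEC = 236.79 - 2.00q.
Set SMB = MC: 236.79 - 2.00q = 37.26 + 3.20q → q* = 38.3712.
The welfare-loss triangle has base |q_m − q*| and height MEC(q_m) (the vertical gap between SMB and MC is zero at q* and MEC at q_m).
DWL = ½ × 14.5727 × 75.7782 = 552.1465.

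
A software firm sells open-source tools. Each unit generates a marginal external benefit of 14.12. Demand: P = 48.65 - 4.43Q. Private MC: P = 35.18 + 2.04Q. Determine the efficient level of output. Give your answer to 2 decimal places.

Q* = 4.26

Social marginal cost = private MC − MEB = 21.06 + 2.04Q.
Set SMC = demand: 21.06 + 2.04Q = 48.65 - 4.43Q → Q* = 4.2643.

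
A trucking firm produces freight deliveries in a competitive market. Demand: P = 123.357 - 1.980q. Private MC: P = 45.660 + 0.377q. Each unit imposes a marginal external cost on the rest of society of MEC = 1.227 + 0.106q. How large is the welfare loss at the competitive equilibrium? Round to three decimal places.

Market equilibrium (private): 45.660 + 0.377q = 123.357 - 1.980q → q_m = 32.9644.
Social marginal cost = private MC + MEC = 46.887 + 0.483q.
Set SMC = demand: 46.887 + 0.483q = 123.357 - 1.980q → q* = 31.0475.
The welfare-loss triangle has base |q_m − q*| and height MEC(q_m) (the vertical gap between SMC and demand is zero at q* and MEC at q_m).
DWL = ½ × 1.9169 × 4.7212 = 4.5250.

DWL = 4.525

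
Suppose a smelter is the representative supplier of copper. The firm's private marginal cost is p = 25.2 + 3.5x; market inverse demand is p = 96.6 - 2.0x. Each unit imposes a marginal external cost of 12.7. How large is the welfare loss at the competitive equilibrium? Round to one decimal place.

Market equilibrium (private): 25.2 + 3.5x = 96.6 - 2.0x → x_m = 12.9818.
Social marginal cost = private MC + MEC = 37.9 + 3.5x.
Set SMC = demand: 37.9 + 3.5x = 96.6 - 2.0x → x* = 10.6727.
Height of the DWL triangle at x_m is SMC(x_m) − demand(x_m) = MEC(x_m) = 12.7000.
DWL = ½ × 2.3091 × 12.7000 = 14.6628.

DWL = 14.7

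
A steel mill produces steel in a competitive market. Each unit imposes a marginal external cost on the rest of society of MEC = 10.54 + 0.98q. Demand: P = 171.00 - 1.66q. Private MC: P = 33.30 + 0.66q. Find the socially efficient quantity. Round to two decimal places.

Social marginal cost = private MC + MEC = 43.84 + 1.64q.
Set SMC = demand: 43.84 + 1.64q = 171.00 - 1.66q → q* = 38.5333.

q* = 38.53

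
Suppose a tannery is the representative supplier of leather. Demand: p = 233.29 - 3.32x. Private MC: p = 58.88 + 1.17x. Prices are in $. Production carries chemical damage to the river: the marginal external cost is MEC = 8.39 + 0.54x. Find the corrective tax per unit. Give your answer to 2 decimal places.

Social marginal cost = private MC + MEC = 67.27 + 1.71x.
Set SMC = demand: 67.27 + 1.71x = 233.29 - 3.32x → x* = 33.0060.
The Pigouvian tax equals MEC at x*: 8.39 + 0.54×33.0060 = 26.2132.

tax = $26.21 per unit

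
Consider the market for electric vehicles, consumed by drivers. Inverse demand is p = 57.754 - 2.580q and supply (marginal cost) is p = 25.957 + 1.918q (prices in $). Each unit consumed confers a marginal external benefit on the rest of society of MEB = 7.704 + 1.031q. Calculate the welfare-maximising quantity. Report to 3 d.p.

Social marginal benefit = demand + MEB = 65.458 - 1.549q.
Set SMB = MC: 65.458 - 1.549q = 25.957 + 1.918q → q* = 11.3934.

q* = 11.393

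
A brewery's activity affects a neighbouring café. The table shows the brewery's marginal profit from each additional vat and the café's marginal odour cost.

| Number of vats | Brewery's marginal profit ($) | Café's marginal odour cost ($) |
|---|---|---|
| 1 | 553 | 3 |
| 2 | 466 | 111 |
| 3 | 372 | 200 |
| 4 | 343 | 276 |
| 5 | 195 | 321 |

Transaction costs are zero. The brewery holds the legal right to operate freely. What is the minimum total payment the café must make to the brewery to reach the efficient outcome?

Left alone the brewery would choose level 5 (marginal profit stays positive).
Efficient level: k* = 4 (marginal profit ≥ marginal odour cost through 4).
The café must at least cover the brewery's forgone profit from cutting 5→4: 195 = 195.

$195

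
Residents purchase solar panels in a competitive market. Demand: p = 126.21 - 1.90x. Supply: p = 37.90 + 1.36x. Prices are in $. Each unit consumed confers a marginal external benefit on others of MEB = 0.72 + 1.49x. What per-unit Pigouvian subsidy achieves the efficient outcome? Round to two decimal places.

subsidy = $75.67 per unit

Social marginal benefit = demand + MEB = 126.93 - 0.41x.
Set SMB = MC: 126.93 - 0.41x = 37.90 + 1.36x → x* = 50.2994.
The Pigouvian subsidy equals MEB at x*: 0.72 + 1.49×50.2994 = 75.6661.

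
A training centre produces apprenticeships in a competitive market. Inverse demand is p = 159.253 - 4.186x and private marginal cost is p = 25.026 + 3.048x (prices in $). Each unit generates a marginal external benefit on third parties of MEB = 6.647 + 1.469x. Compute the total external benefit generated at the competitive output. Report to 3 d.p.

Market equilibrium (private): 25.026 + 3.048x = 159.253 - 4.186x → x_m = 18.5550.
Total external benefit = ∫₀^{x_m} (6.647 + 1.469x) dx = 6.647×18.5550 + ½×1.469×18.5550² = 376.2146.

$376.215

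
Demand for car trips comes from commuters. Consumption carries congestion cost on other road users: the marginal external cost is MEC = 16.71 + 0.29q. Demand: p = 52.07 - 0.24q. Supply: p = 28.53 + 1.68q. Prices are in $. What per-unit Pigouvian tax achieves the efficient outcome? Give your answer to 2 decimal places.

tax = $17.61 per unit

Social marginal benefit = demand − MEC = 35.36 - 0.53q.
Set SMB = MC: 35.36 - 0.53q = 28.53 + 1.68q → q* = 3.0905.
The Pigouvian tax equals MEC at q*: 16.71 + 0.29×3.0905 = 17.6062.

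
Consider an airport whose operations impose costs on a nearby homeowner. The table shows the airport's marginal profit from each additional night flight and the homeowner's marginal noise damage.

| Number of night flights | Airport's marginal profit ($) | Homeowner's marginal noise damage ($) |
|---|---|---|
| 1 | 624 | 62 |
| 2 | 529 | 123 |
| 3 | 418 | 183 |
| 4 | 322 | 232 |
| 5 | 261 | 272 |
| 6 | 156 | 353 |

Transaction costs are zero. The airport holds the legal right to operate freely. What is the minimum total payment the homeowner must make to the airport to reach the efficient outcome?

Left alone the airport would choose level 6 (marginal profit stays positive).
Efficient level: k* = 4 (marginal profit ≥ marginal noise damage through 4).
The homeowner must at least cover the airport's forgone profit from cutting 6→4: 261 + 156 = 417.

$417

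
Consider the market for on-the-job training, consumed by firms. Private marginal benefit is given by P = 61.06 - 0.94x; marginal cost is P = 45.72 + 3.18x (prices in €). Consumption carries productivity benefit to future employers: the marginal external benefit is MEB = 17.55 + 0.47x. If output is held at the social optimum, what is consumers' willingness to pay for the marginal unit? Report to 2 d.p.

P = €52.59

Social marginal benefit = demand + MEB = 78.61 - 0.47x.
Set SMB = MC: 78.61 - 0.47x = 45.72 + 3.18x → x* = 9.0110.
Consumer price on the demand curve at x*: 61.06 − 0.94×9.0110 = 52.5897.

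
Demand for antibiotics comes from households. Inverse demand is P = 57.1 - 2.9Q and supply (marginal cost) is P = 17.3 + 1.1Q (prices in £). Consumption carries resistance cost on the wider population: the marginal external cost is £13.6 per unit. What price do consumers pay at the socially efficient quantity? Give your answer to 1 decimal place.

Social marginal benefit = demand − MEC = 43.5 - 2.9Q.
Set SMB = MC: 43.5 - 2.9Q = 17.3 + 1.1Q → Q* = 6.5500.
Consumer price on the demand curve at Q*: 57.1 − 2.9×6.5500 = 38.1050.

P = £38.1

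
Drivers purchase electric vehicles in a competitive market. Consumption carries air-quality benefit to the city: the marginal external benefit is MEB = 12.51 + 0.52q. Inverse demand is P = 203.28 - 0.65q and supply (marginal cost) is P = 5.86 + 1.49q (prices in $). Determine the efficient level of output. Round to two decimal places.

Social marginal benefit = demand + MEB = 215.79 - 0.13q.
Set SMB = MC: 215.79 - 0.13q = 5.86 + 1.49q → q* = 129.5864.

q* = 129.59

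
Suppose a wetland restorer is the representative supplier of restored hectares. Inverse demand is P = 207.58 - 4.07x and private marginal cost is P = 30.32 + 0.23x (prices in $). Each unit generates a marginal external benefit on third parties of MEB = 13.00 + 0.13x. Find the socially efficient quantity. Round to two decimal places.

Social marginal cost = private MC − MEB = 17.32 + 0.10x.
Set SMC = demand: 17.32 + 0.10x = 207.58 - 4.07x → x* = 45.6259.

x* = 45.63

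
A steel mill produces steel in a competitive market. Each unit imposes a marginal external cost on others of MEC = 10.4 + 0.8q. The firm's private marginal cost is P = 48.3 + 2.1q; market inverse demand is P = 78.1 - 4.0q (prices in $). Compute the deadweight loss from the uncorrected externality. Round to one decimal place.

DWL = $14.8

Market equilibrium (private): 48.3 + 2.1q = 78.1 - 4.0q → q_m = 4.8852.
Social marginal cost = private MC + MEC = 58.7 + 2.9q.
Set SMC = demand: 58.7 + 2.9q = 78.1 - 4.0q → q* = 2.8116.
The welfare-loss triangle has base |q_m − q*| and height MEC(q_m) (the vertical gap between SMC and demand is zero at q* and MEC at q_m).
DWL = ½ × 2.0736 × 14.3082 = 14.8347.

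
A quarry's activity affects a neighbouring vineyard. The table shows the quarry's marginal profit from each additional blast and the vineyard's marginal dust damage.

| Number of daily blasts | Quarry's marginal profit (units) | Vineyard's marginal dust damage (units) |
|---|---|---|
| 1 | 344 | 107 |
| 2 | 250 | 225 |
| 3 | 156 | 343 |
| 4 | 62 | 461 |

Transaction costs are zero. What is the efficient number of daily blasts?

Bargaining reaches the level where marginal profit last exceeds marginal dust damage.
That holds through level 2 (250 ≥ 225) but not at 3 (156 < 343).

2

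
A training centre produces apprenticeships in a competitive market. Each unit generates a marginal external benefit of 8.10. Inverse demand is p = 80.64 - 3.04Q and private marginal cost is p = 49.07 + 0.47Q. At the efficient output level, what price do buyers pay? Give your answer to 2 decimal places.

P = 46.28

Social marginal cost = private MC − MEB = 40.97 + 0.47Q.
Set SMC = demand: 40.97 + 0.47Q = 80.64 - 3.04Q → Q* = 11.3020.
Consumer price on the demand curve at Q*: 80.64 − 3.04×11.3020 = 46.2819.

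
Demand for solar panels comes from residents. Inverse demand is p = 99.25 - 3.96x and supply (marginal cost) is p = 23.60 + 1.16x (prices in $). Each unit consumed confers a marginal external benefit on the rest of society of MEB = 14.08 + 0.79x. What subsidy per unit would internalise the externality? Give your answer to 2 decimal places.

Social marginal benefit = demand + MEB = 113.33 - 3.17x.
Set SMB = MC: 113.33 - 3.17x = 23.60 + 1.16x → x* = 20.7229.
The Pigouvian subsidy equals MEB at x*: 14.08 + 0.79×20.7229 = 30.4511.

subsidy = $30.45 per unit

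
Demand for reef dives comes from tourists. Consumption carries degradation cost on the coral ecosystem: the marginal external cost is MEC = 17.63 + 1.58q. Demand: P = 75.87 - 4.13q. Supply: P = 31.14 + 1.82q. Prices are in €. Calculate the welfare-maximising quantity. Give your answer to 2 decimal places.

q* = 3.60

Social marginal benefit = demand − MEC = 58.24 - 5.71q.
Set SMB = MC: 58.24 - 5.71q = 31.14 + 1.82q → q* = 3.5989.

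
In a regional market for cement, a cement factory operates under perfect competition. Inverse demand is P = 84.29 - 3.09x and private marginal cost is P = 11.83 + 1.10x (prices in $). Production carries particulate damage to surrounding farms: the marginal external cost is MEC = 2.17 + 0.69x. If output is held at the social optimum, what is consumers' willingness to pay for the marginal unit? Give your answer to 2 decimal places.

Social marginal cost = private MC + MEC = 14.00 + 1.79x.
Set SMC = demand: 14.00 + 1.79x = 84.29 - 3.09x → x* = 14.4037.
Consumer price on the demand curve at x*: 84.29 − 3.09×14.4037 = 39.7826.

P = $39.78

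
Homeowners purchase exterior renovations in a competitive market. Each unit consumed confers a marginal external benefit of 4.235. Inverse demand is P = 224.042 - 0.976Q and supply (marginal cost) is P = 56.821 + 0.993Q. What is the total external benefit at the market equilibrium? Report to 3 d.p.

359.665

Market equilibrium (private): 56.821 + 0.993Q = 224.042 - 0.976Q → Q_m = 84.9269.
Total external benefit = MEB × Q_m = 4.235 × 84.9269 = 359.6654.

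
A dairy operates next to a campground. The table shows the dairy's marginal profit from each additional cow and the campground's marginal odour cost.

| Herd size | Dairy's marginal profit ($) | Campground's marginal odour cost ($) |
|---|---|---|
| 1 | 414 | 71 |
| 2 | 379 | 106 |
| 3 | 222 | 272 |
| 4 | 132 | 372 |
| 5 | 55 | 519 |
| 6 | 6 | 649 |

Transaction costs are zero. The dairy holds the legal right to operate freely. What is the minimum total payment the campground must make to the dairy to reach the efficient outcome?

Left alone the dairy would choose level 6 (marginal profit stays positive).
Efficient level: k* = 2 (marginal profit ≥ marginal odour cost through 2).
The campground must at least cover the dairy's forgone profit from cutting 6→2: 222 + 132 + 55 + 6 = 415.

$415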